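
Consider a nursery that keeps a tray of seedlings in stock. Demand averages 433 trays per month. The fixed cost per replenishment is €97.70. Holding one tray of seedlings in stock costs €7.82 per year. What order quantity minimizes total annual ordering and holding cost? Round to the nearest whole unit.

Q* ≈ 360 trays

Annual demand D = 433 × 12 = 5,196.
EOQ = √(2DS / H) = √(2 × 5,196 × 97.7 / 7.82).
= √(1,015,298.4 / 7.82) = √129,833.555 ≈ 360.324.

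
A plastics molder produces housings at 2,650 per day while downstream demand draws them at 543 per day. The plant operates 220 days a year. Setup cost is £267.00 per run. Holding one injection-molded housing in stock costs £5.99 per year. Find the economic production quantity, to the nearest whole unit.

Q* ≈ 3,660 housings

Annual demand D = 543 × 220 = 119,460.
Production build-up factor (1 − d/p) = 1 − 543/2,650 = 0.7951.
Q* = √(2DS / (H(1 − d/p))) = √(2 × 119,460 × 267 / (5.99 × 0.7951)).
= √(63,791,640 / 4.7626) ≈ 3659.815.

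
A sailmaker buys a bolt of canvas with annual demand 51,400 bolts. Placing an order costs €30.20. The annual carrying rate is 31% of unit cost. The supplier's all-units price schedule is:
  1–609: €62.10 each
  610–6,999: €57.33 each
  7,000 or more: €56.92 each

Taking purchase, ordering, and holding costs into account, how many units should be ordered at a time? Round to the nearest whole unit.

Q* ≈ 610 bolts

Holding cost per unit per year at price C is H = 0.31·C.
Evaluate total cost at each tier's feasible EOQ or, if the EOQ is below the tier, at the tier's minimum quantity.
EOQ at €62.10 = 401.6 (feasible in tier 1): TC = 51,400×€62.10 + (51,400/401.6)×30.2 + (401.6/2)×0.31×€62.10 = €3,199,670.84.
EOQ at €57.33 = 418.0 < 610, so use break Q=610: TC = 51,400×€57.33 + (51,400/610.0)×30.2 + (610.0/2)×0.31×€57.33 = €2,954,727.27.
EOQ at €56.92 = 419.5 < 7000, so use break Q=7000: TC = 51,400×€56.92 + (51,400/7000.0)×30.2 + (7000.0/2)×0.31×€56.92 = €2,987,667.95.
Lowest total cost is €2,954,727.27 at Q = 610.0.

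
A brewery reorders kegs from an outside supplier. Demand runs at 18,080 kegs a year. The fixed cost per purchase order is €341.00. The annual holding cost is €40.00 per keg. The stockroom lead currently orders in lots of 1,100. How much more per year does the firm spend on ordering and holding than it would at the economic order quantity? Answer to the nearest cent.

EOQ = √(2DS/H) = √(2 × 18,080 × 341 / 40) ≈ 555.22.
Cost at Q* = (D/Q*)S + (Q*/2)H = √(2DSH) ≈ €22,208.61.
Cost at Q = 1,100: (18,080/1,100)×341 + (1,100/2)×40 = €5,604.80 + €22,000.00 = €27,604.80.
Excess = €27,604.80 − €22,208.61 = €5,396.19.

Extra cost ≈ €5,396.19 per year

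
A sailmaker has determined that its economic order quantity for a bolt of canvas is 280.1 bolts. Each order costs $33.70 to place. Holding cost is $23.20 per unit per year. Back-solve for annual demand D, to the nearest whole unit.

D ≈ 27,006 bolts per year

Invert the EOQ relation Q*² = 2DS/H.
From Q* = √(2DS/H): D = Q*²H / (2S) = 280.1² × 23.2 / (2 × 33.7) = 27005.630.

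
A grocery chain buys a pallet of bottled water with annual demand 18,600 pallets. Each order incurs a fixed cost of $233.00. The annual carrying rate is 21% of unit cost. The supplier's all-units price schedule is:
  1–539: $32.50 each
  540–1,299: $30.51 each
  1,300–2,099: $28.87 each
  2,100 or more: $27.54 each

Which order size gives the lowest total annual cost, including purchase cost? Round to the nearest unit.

Holding cost per unit per year at price C is H = 0.21·C.
Evaluate total cost at each tier's feasible EOQ or, if the EOQ is below the tier, at the tier's minimum quantity.
Tier 1 ($32.50): EOQ = 1126.9 exceeds tier's upper bound 539, so this tier is dominated.
EOQ at $30.51 = 1163.1 (feasible in tier 2): TC = 18,600×$30.51 + (18,600/1163.1)×233 + (1163.1/2)×0.21×$30.51 = $574,938.13.
EOQ at $28.87 = 1195.7 < 1300, so use break Q=1300: TC = 18,600×$28.87 + (18,600/1300.0)×233 + (1300.0/2)×0.21×$28.87 = $544,256.45.
EOQ at $27.54 = 1224.2 < 2100, so use break Q=2100: TC = 18,600×$27.54 + (18,600/2100.0)×233 + (2100.0/2)×0.21×$27.54 = $520,380.28.
Lowest total cost is $520,380.28 at Q = 2100.0.

Q* ≈ 2,100 pallets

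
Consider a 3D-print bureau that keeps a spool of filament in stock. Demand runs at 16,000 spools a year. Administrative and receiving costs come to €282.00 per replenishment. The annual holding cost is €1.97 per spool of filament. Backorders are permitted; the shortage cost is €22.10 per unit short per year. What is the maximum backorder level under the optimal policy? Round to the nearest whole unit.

S* ≈ 183 spools

With planned backorders, Q* = √(2DS/H) · √((H+B)/B).
√(2DS/H) = √(2 × 16,000 × 282 / 1.97) = 2140.259.
√((H+B)/B) = √((1.97+22.1)/22.1) = 1.0436.
Q* ≈ 2233.615.
S* = Q* · H/(H+B) = 2233.615 × 1.97/24.07 ≈ 182.809.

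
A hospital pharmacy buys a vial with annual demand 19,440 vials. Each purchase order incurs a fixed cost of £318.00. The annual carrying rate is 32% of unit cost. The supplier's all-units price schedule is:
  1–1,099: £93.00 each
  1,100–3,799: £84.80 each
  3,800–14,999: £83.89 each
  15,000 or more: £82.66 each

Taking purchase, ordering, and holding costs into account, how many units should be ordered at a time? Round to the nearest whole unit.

Holding cost per unit per year at price C is H = 0.32·C.
Candidates are each tier's EOQ (if it falls in that tier) and each price-break quantity.
EOQ at £93.00 = 644.6 (feasible in tier 1): TC = 19,440×£93.00 + (19,440/644.6)×318 + (644.6/2)×0.32×£93.00 = £1,827,101.97.
EOQ at £84.80 = 675.0 < 1100, so use break Q=1100: TC = 19,440×£84.80 + (19,440/1100.0)×318 + (1100.0/2)×0.32×£84.80 = £1,669,056.73.
EOQ at £83.89 = 678.7 < 3800, so use break Q=3800: TC = 19,440×£83.89 + (19,440/3800.0)×318 + (3800.0/2)×0.32×£83.89 = £1,683,453.54.
EOQ at £82.66 = 683.7 < 15000, so use break Q=15000: TC = 19,440×£82.66 + (19,440/15000.0)×318 + (15000.0/2)×0.32×£82.66 = £1,805,706.53.
Lowest total cost is £1,669,056.73 at Q = 1100.0.

Q* ≈ 1,100 vials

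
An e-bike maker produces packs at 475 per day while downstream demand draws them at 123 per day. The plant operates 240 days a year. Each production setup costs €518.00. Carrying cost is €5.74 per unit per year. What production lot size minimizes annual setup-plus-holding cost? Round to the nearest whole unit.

Q* ≈ 2,681 packs

Annual demand D = 123 × 240 = 29,520.
Production build-up factor (1 − d/p) = 1 − 123/475 = 0.7411.
Q* = √(2DS / (H(1 − d/p))) = √(2 × 29,520 × 518 / (5.74 × 0.7411)).
= √(30,582,720 / 4.2536) ≈ 2681.375.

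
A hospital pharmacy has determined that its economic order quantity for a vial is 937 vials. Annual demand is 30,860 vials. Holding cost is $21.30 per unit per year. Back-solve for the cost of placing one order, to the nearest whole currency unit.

S ≈ $303

The basic EOQ model gives Q* = √(2DS/H); rearrange for the unknown.
From Q* = √(2DS/H): S = Q*²H / (2D) = 937² × 21.3 / (2 × 30,860) = 302.9932.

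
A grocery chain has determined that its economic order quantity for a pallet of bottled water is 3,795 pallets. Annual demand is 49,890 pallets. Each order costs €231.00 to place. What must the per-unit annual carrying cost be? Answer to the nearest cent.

The basic EOQ model gives Q* = √(2DS/H); rearrange for the unknown.
From Q* = √(2DS/H): H = 2DS / Q*² = 2 × 49,890 × 231 / 3,795² = 1.6004.

H ≈ €1.60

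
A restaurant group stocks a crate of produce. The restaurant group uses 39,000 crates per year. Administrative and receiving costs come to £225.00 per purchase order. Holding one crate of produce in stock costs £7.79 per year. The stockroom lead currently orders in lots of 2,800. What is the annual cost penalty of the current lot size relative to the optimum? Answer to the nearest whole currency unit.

Extra cost ≈ £2,347 per year

EOQ = √(2DS/H) = √(2 × 39,000 × 225 / 7.79) ≈ 1500.96.
Cost at Q* = (D/Q*)S + (Q*/2)H = √(2DSH) ≈ £11,692.50.
Cost at Q = 2,800: (39,000/2,800)×225 + (2,800/2)×7.79 = £3,133.93 + £10,906.00 = £14,039.93.
Excess = £14,039.93 − £11,692.50 = £2,347.43.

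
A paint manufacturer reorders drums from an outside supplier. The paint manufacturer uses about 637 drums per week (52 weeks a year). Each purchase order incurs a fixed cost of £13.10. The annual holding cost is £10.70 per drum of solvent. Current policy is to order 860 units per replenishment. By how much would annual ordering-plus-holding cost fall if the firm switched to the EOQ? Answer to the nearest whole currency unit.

Extra cost ≈ £2,058 per year

Annual demand D = 637 × 52 = 33,124.
EOQ = √(2DS/H) = √(2 × 33,124 × 13.1 / 10.7) ≈ 284.79.
Cost at Q* = (D/Q*)S + (Q*/2)H = √(2DSH) ≈ £3,047.29.
Cost at Q = 860: (33,124/860)×13.1 + (860/2)×10.7 = £504.56 + £4,601.00 = £5,105.56.
Excess = £5,105.56 − £3,047.29 = £2,058.27.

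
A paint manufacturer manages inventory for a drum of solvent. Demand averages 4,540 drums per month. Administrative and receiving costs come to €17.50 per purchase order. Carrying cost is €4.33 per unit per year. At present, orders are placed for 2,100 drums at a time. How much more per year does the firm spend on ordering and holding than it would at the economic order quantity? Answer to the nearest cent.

Extra cost ≈ €2,127.10 per year

Annual demand D = 4,540 × 12 = 54,480.
EOQ = √(2DS/H) = √(2 × 54,480 × 17.5 / 4.33) ≈ 663.60.
Cost at Q* = (D/Q*)S + (Q*/2)H = √(2DSH) ≈ €2,873.40.
Cost at Q = 2,100: (54,480/2,100)×17.5 + (2,100/2)×4.33 = €454.00 + €4,546.50 = €5,000.50.
Excess = €5,000.50 − €2,873.40 = €2,127.10.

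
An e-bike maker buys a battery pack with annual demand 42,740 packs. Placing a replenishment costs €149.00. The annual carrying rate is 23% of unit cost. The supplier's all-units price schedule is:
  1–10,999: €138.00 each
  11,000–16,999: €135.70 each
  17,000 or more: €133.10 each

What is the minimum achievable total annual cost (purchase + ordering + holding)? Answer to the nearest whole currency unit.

TC* ≈ €5,918,226

Holding cost per unit per year at price C is H = 0.23·C.
For each price level, check whether its EOQ is feasible; otherwise the best quantity at that price is the breakpoint.
EOQ at €138.00 = 633.5 (feasible in tier 1): TC = 42,740×€138.00 + (42,740/633.5)×149 + (633.5/2)×0.23×€138.00 = €5,918,226.15.
EOQ at €135.70 = 638.8 < 11000, so use break Q=11000: TC = 42,740×€135.70 + (42,740/11000.0)×149 + (11000.0/2)×0.23×€135.70 = €5,972,057.43.
EOQ at €133.10 = 645.0 < 17000, so use break Q=17000: TC = 42,740×€133.10 + (42,740/17000.0)×149 + (17000.0/2)×0.23×€133.10 = €5,949,279.10.
Lowest total cost among the candidates is at Q = 633.5.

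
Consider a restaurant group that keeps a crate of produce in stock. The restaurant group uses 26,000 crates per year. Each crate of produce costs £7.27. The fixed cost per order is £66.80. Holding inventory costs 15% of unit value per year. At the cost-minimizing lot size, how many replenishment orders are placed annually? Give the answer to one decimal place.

N ≈ 14.6 orders per year

Holding cost H = 0.15 × £7.27 = £1.0905 per unit per year.
EOQ = √(2DS/H) = √(2 × 26,000 × 66.8 / 1.0905) ≈ 1784.75.
Orders per year = D / Q* = 26,000 / 1784.75 ≈ 14.568.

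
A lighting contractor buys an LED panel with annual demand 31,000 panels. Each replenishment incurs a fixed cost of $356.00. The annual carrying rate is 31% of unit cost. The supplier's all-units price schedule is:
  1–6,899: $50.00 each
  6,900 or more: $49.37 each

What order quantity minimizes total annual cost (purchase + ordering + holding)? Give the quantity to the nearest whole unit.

Q* ≈ 1,193 panels

Holding cost per unit per year at price C is H = 0.31·C.
For each price level, check whether its EOQ is feasible; otherwise the best quantity at that price is the breakpoint.
EOQ at $50.00 = 1193.3 (feasible in tier 1): TC = 31,000×$50.00 + (31,000/1193.3)×356 + (1193.3/2)×0.31×$50.00 = $1,568,496.38.
EOQ at $49.37 = 1200.9 < 6900, so use break Q=6900: TC = 31,000×$49.37 + (31,000/6900.0)×356 + (6900.0/2)×0.31×$49.37 = $1,584,870.64.
Lowest total cost is $1,568,496.38 at Q = 1193.3.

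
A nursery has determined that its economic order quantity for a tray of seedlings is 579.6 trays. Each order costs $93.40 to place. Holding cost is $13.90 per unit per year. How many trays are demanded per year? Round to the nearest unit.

The basic EOQ model gives Q* = √(2DS/H); rearrange for the unknown.
From Q* = √(2DS/H): D = Q*²H / (2S) = 579.6² × 13.9 / (2 × 93.4) = 24997.391.

D ≈ 24,997 trays per year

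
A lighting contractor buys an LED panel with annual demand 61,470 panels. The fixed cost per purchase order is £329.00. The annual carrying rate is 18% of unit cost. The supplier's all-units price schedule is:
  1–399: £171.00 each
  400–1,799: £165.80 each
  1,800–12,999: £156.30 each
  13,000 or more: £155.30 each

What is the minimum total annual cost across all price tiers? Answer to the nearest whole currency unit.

TC* ≈ £9,644,317

Holding cost per unit per year at price C is H = 0.18·C.
For each price level, check whether its EOQ is feasible; otherwise the best quantity at that price is the breakpoint.
Tier 1 (£171.00): EOQ = 1146.3 exceeds tier's upper bound 399, so this tier is dominated.
EOQ at £165.80 = 1164.2 (feasible in tier 2): TC = 61,470×£165.80 + (61,470/1164.2)×329 + (1164.2/2)×0.18×£165.80 = £10,226,469.46.
EOQ at £156.30 = 1199.0 < 1800, so use break Q=1800: TC = 61,470×£156.30 + (61,470/1800.0)×329 + (1800.0/2)×0.18×£156.30 = £9,644,316.95.
EOQ at £155.30 = 1202.9 < 13000, so use break Q=13000: TC = 61,470×£155.30 + (61,470/13000.0)×329 + (13000.0/2)×0.18×£155.30 = £9,729,547.66.
Lowest total cost among the candidates is at Q = 1800.0.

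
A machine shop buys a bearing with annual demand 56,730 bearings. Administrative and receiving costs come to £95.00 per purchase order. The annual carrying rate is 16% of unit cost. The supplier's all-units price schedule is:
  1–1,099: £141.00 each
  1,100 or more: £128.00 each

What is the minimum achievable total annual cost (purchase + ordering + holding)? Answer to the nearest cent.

Holding cost per unit per year at price C is H = 0.16·C.
Evaluate total cost at each tier's feasible EOQ or, if the EOQ is below the tier, at the tier's minimum quantity.
EOQ at £141.00 = 691.2 (feasible in tier 1): TC = 56,730×£141.00 + (56,730/691.2)×95 + (691.2/2)×0.16×£141.00 = £8,014,523.83.
EOQ at £128.00 = 725.5 < 1100, so use break Q=1100: TC = 56,730×£128.00 + (56,730/1100.0)×95 + (1100.0/2)×0.16×£128.00 = £7,277,603.41.
Lowest total cost among the candidates is at Q = 1100.0.

TC* ≈ £7,277,603.41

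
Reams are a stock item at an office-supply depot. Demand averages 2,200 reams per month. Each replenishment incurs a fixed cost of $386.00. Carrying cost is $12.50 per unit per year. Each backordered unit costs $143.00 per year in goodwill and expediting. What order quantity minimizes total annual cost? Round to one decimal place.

Q* ≈ 1,331.5 reams

Annual demand D = 2,200 × 12 = 26,400.
With planned backorders, Q* = √(2DS/H) · √((H+B)/B).
√(2DS/H) = √(2 × 26,400 × 386 / 12.5) = 1276.896.
√((H+B)/B) = √((12.5+143)/143) = 1.0428.
Q* ≈ 1331.536.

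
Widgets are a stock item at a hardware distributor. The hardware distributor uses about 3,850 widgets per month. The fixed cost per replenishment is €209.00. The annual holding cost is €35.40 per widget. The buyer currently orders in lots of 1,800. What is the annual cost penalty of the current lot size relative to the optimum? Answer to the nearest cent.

Extra cost ≈ €11,078.00 per year

Annual demand D = 3,850 × 12 = 46,200.
EOQ = √(2DS/H) = √(2 × 46,200 × 209 / 35.4) ≈ 738.60.
Cost at Q* = (D/Q*)S + (Q*/2)H = √(2DSH) ≈ €26,146.33.
Cost at Q = 1,800: (46,200/1,800)×209 + (1,800/2)×35.4 = €5,364.33 + €31,860.00 = €37,224.33.
Excess = €37,224.33 − €26,146.33 = €11,078.00.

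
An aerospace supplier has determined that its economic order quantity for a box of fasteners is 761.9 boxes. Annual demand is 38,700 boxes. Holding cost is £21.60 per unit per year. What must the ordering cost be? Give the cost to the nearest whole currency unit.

S ≈ £162

Invert the EOQ relation Q*² = 2DS/H.
From Q* = √(2DS/H): S = Q*²H / (2D) = 761.9² × 21.6 / (2 × 38,700) = 161.9977.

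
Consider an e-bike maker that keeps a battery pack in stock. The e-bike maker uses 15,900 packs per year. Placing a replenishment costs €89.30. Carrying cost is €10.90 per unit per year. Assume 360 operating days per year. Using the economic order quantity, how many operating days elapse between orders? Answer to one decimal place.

The optimal lot size = √(2DS/H) = √(2 × 15,900 × 89.3 / 10.9) ≈ 510.42.
Cycle time = Q*/D × 360 = 510.42 / 15,900 × 360 ≈ 11.557 days.

T ≈ 11.6 days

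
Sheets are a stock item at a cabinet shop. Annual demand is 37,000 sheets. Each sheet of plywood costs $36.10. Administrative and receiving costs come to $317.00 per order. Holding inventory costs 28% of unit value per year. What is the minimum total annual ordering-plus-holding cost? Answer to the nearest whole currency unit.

TC* ≈ $15,398

Holding cost H = 0.28 × $36.10 = $10.1080 per unit per year.
EOQ = √(2DS/H) = √(2 × 37,000 × 317 / 10.108) ≈ 1523.40.
At Q*, ordering cost (D/Q*)S equals holding cost (Q*/2)H, each = √(DSH/2).
Minimum total = √(2DSH) = √(2 × 37,000 × 317 × 10.108) ≈ 15398.489.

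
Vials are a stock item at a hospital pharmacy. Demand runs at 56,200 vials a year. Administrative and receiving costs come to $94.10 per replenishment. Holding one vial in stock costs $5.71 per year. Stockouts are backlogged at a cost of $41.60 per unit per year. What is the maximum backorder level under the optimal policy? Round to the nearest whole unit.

S* ≈ 175 vials

With planned backorders, Q* = √(2DS/H) · √((H+B)/B).
√(2DS/H) = √(2 × 56,200 × 94.1 / 5.71) = 1361.006.
√((H+B)/B) = √((5.71+41.6)/41.6) = 1.0664.
Q* ≈ 1451.409.
S* = Q* · H/(H+B) = 1451.409 × 5.71/47.31 ≈ 175.175.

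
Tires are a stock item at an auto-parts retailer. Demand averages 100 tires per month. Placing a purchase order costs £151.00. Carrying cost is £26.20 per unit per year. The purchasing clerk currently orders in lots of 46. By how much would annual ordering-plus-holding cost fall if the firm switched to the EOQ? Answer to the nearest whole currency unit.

Annual demand D = 100 × 12 = 1,200.
EOQ = √(2DS/H) = √(2 × 1,200 × 151 / 26.2) ≈ 117.61.
Cost at Q* = (D/Q*)S + (Q*/2)H = √(2DSH) ≈ £3,081.38.
Cost at Q = 46: (1,200/46)×151 + (46/2)×26.2 = £3,939.13 + £602.60 = £4,541.73.
Excess = £4,541.73 − £3,081.38 = £1,460.35.

Extra cost ≈ £1,460 per year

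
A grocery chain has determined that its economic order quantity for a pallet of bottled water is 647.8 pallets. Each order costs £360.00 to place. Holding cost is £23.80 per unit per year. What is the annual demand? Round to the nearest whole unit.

The basic EOQ model gives Q* = √(2DS/H); rearrange for the unknown.
From Q* = √(2DS/H): D = Q*²H / (2S) = 647.8² × 23.8 / (2 × 360) = 13871.593.

D ≈ 13,872 pallets per year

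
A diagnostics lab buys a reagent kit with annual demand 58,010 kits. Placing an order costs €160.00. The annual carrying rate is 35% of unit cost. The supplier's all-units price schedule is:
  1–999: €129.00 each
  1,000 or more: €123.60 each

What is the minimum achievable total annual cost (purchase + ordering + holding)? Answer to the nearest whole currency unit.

Holding cost per unit per year at price C is H = 0.35·C.
Evaluate total cost at each tier's feasible EOQ or, if the EOQ is below the tier, at the tier's minimum quantity.
EOQ at €129.00 = 641.2 (feasible in tier 1): TC = 58,010×€129.00 + (58,010/641.2)×160 + (641.2/2)×0.35×€129.00 = €7,512,240.45.
EOQ at €123.60 = 655.1 < 1000, so use break Q=1000: TC = 58,010×€123.60 + (58,010/1000.0)×160 + (1000.0/2)×0.35×€123.60 = €7,200,947.60.
Lowest total cost among the candidates is at Q = 1000.0.

TC* ≈ €7,200,948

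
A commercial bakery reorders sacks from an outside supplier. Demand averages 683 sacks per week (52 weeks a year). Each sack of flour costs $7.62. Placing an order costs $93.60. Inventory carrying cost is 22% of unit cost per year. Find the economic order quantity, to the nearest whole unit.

Annual demand D = 683 × 52 = 35,516.
Holding cost H = 0.22 × $7.62 = $1.6764 per unit per year.
EOQ = √(2DS / H) = √(2 × 35,516 × 93.6 / 1.6764).
= √(6,648,595.2 / 1.6764) = √3,965,995.7051 ≈ 1991.481.

Q* ≈ 1,991 sacks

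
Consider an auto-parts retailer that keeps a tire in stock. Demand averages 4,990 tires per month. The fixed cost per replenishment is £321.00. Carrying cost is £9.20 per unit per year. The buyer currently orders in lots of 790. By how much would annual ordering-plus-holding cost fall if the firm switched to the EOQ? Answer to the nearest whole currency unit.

Annual demand D = 4,990 × 12 = 59,880.
EOQ = √(2DS/H) = √(2 × 59,880 × 321 / 9.2) ≈ 2044.16.
Cost at Q* = (D/Q*)S + (Q*/2)H = √(2DSH) ≈ £18,806.26.
Cost at Q = 790: (59,880/790)×321 + (790/2)×9.2 = £24,330.99 + £3,634.00 = £27,964.99.
Excess = £27,964.99 − £18,806.26 = £9,158.73.

Extra cost ≈ £9,159 per year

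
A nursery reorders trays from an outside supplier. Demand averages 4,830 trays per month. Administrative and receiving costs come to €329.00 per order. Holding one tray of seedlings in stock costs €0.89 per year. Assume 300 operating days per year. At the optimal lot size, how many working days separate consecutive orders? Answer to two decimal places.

T ≈ 33.88 days

Annual demand D = 4,830 × 12 = 57,960.
EOQ = √(2DS/H) = √(2 × 57,960 × 329 / 0.89) ≈ 6546.09.
Cycle time = Q*/D × 300 = 6546.09 / 57,960 × 300 ≈ 33.882 days.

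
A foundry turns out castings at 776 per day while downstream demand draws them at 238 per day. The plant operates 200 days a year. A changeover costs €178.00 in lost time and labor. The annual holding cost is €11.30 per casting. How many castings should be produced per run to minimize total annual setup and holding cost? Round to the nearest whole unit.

Annual demand D = 238 × 200 = 47,600.
Production build-up factor (1 − d/p) = 1 − 238/776 = 0.6933.
Q* = √(2DS / (H(1 − d/p))) = √(2 × 47,600 × 178 / (11.3 × 0.6933)).
= √(16,945,600 / 7.8343) ≈ 1470.717.

Q* ≈ 1,471 castings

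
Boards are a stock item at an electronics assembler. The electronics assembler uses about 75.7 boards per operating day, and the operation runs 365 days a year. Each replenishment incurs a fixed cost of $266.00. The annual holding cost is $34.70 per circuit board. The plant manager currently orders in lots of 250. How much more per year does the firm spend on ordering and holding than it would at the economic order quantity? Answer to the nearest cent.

Extra cost ≈ $11,151.62 per year

Annual demand D = 75.7 × 365 = 27,630.5.
EOQ = √(2DS/H) = √(2 × 27,630.5 × 266 / 34.7) ≈ 650.86.
Cost at Q* = (D/Q*)S + (Q*/2)H = √(2DSH) ≈ $22,584.73.
Cost at Q = 250: (27,630.5/250)×266 + (250/2)×34.7 = $29,398.85 + $4,337.50 = $33,736.35.
Excess = $33,736.35 − $22,584.73 = $11,151.62.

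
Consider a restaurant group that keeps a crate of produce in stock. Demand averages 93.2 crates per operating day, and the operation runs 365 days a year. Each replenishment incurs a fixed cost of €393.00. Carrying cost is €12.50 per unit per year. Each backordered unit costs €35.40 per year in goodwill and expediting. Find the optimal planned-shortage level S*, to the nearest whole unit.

S* ≈ 444 crates

Annual demand D = 93.2 × 365 = 34,018.
With planned backorders, Q* = √(2DS/H) · √((H+B)/B).
√(2DS/H) = √(2 × 34,018 × 393 / 12.5) = 1462.550.
√((H+B)/B) = √((12.5+35.4)/35.4) = 1.1632.
Q* ≈ 1701.284.
S* = Q* · H/(H+B) = 1701.284 × 12.5/47.9 ≈ 443.968.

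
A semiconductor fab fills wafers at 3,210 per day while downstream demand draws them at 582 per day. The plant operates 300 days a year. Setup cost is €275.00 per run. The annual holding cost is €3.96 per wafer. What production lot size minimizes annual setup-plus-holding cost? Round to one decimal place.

Q* ≈ 5,442.5 wafers

Annual demand D = 582 × 300 = 174,600.
Production build-up factor (1 − d/p) = 1 − 582/3,210 = 0.8187.
Q* = √(2DS / (H(1 − d/p))) = √(2 × 174,600 × 275 / (3.96 × 0.8187)).
= √(96,030,000 / 3.242) ≈ 5442.466.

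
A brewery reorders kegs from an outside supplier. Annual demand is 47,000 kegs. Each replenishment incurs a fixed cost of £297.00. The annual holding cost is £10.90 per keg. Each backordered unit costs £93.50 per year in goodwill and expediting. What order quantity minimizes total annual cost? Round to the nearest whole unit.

With planned backorders, Q* = √(2DS/H) · √((H+B)/B).
√(2DS/H) = √(2 × 47,000 × 297 / 10.9) = 1600.401.
√((H+B)/B) = √((10.9+93.5)/93.5) = 1.0567.
Q* ≈ 1691.116.

Q* ≈ 1,691 kegs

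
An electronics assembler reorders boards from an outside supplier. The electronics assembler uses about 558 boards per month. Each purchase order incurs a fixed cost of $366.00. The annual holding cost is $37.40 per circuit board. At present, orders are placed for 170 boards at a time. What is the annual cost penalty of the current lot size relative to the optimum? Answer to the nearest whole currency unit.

Extra cost ≈ $4,056 per year

Annual demand D = 558 × 12 = 6,696.
EOQ = √(2DS/H) = √(2 × 6,696 × 366 / 37.4) ≈ 362.02.
Cost at Q* = (D/Q*)S + (Q*/2)H = √(2DSH) ≈ $13,539.39.
Cost at Q = 170: (6,696/170)×366 + (170/2)×37.4 = $14,416.09 + $3,179.00 = $17,595.09.
Excess = $17,595.09 − $13,539.39 = $4,055.71.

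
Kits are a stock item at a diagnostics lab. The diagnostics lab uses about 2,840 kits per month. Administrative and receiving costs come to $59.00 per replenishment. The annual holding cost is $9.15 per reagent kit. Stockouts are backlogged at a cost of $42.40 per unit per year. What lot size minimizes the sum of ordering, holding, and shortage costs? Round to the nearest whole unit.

Annual demand D = 2,840 × 12 = 34,080.
With planned backorders, Q* = √(2DS/H) · √((H+B)/B).
√(2DS/H) = √(2 × 34,080 × 59 / 9.15) = 662.949.
√((H+B)/B) = √((9.15+42.4)/42.4) = 1.1026.
Q* ≈ 730.990.

Q* ≈ 731 kits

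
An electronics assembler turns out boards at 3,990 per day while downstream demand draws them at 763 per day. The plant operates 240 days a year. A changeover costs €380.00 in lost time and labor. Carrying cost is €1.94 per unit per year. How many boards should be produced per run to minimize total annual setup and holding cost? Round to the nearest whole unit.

Q* ≈ 9,418 boards

Annual demand D = 763 × 240 = 183,120.
Production build-up factor (1 − d/p) = 1 − 763/3,990 = 0.8088.
Q* = √(2DS / (H(1 − d/p))) = √(2 × 183,120 × 380 / (1.94 × 0.8088)).
= √(139,171,200 / 1.569) ≈ 9418.046.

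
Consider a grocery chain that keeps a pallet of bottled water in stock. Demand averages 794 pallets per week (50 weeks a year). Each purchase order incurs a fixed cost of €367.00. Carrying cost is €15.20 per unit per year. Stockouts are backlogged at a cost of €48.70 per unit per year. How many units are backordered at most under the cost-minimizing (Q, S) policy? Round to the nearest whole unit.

Annual demand D = 794 × 50 = 39,700.
With planned backorders, Q* = √(2DS/H) · √((H+B)/B).
√(2DS/H) = √(2 × 39,700 × 367 / 15.2) = 1384.591.
√((H+B)/B) = √((15.2+48.7)/48.7) = 1.1455.
Q* ≈ 1586.016.
S* = Q* · H/(H+B) = 1586.016 × 15.2/63.9 ≈ 377.268.

S* ≈ 377 pallets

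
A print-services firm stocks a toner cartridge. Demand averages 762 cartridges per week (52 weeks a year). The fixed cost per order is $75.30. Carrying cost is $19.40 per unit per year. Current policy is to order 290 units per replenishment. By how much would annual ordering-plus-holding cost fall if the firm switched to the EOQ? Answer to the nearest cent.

Annual demand D = 762 × 52 = 39,624.
EOQ = √(2DS/H) = √(2 × 39,624 × 75.3 / 19.4) ≈ 554.61.
Cost at Q* = (D/Q*)S + (Q*/2)H = √(2DSH) ≈ $10,759.51.
Cost at Q = 290: (39,624/290)×75.3 + (290/2)×19.4 = $10,288.58 + $2,813.00 = $13,101.58.
Excess = $13,101.58 − $10,759.51 = $2,342.07.

Extra cost ≈ $2,342.07 per year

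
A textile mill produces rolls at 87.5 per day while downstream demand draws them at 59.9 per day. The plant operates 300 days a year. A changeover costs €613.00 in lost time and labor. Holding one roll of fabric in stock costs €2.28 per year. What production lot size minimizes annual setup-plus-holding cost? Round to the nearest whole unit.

Annual demand D = 59.9 × 300 = 17,970.
Production build-up factor (1 − d/p) = 1 − 59.9/87.5 = 0.3154.
Q* = √(2DS / (H(1 − d/p))) = √(2 × 17,970 × 613 / (2.28 × 0.3154)).
= √(22,031,220 / 0.7192) ≈ 5534.792.

Q* ≈ 5,535 rolls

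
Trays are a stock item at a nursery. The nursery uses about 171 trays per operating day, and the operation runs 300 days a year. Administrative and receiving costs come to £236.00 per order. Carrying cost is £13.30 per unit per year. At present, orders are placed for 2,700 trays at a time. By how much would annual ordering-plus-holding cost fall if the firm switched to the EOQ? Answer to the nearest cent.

Annual demand D = 171 × 300 = 51,300.
EOQ = √(2DS/H) = √(2 × 51,300 × 236 / 13.3) ≈ 1349.29.
Cost at Q* = (D/Q*)S + (Q*/2)H = √(2DSH) ≈ £17,945.50.
Cost at Q = 2,700: (51,300/2,700)×236 + (2,700/2)×13.3 = £4,484.00 + £17,955.00 = £22,439.00.
Excess = £22,439.00 − £17,945.50 = £4,493.50.

Extra cost ≈ £4,493.50 per year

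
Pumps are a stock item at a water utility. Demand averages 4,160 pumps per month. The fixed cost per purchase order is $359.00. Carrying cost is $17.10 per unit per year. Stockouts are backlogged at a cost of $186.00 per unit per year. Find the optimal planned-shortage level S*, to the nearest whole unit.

Annual demand D = 4,160 × 12 = 49,920.
With planned backorders, Q* = √(2DS/H) · √((H+B)/B).
√(2DS/H) = √(2 × 49,920 × 359 / 17.1) = 1447.776.
√((H+B)/B) = √((17.1+186)/186) = 1.0450.
Q* ≈ 1512.864.
S* = Q* · H/(H+B) = 1512.864 × 17.1/203.1 ≈ 127.376.

S* ≈ 127 pumps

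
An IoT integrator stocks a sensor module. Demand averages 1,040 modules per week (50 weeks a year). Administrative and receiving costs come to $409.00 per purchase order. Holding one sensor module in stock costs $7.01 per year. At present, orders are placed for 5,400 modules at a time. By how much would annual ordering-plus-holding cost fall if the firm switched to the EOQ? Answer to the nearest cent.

Extra cost ≈ $5,597.71 per year

Annual demand D = 1,040 × 50 = 52,000.
EOQ = √(2DS/H) = √(2 × 52,000 × 409 / 7.01) ≈ 2463.31.
Cost at Q* = (D/Q*)S + (Q*/2)H = √(2DSH) ≈ $17,267.81.
Cost at Q = 5,400: (52,000/5,400)×409 + (5,400/2)×7.01 = $3,938.52 + $18,927.00 = $22,865.52.
Excess = $22,865.52 − $17,267.81 = $5,597.71.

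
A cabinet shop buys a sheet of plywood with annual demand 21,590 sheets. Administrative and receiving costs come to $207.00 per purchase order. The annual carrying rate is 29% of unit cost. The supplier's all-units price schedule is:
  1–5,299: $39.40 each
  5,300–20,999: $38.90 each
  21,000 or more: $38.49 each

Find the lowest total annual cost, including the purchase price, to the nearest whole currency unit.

TC* ≈ $860,752

Holding cost per unit per year at price C is H = 0.29·C.
Evaluate total cost at each tier's feasible EOQ or, if the EOQ is below the tier, at the tier's minimum quantity.
EOQ at $39.40 = 884.5 (feasible in tier 1): TC = 21,590×$39.40 + (21,590/884.5)×207 + (884.5/2)×0.29×$39.40 = $860,751.87.
EOQ at $38.90 = 890.1 < 5300, so use break Q=5300: TC = 21,590×$38.90 + (21,590/5300.0)×207 + (5300.0/2)×0.29×$38.90 = $870,588.88.
EOQ at $38.49 = 894.9 < 21000, so use break Q=21000: TC = 21,590×$38.49 + (21,590/21000.0)×207 + (21000.0/2)×0.29×$38.49 = $948,413.97.
Lowest total cost among the candidates is at Q = 884.5.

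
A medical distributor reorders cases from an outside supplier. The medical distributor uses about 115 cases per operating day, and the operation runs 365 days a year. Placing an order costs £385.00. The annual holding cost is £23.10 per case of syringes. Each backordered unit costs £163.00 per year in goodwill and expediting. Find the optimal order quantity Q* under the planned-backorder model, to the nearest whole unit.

Q* ≈ 1,264 cases

Annual demand D = 115 × 365 = 41,975.
With planned backorders, Q* = √(2DS/H) · √((H+B)/B).
√(2DS/H) = √(2 × 41,975 × 385 / 23.1) = 1182.864.
√((H+B)/B) = √((23.1+163)/163) = 1.0685.
Q* ≈ 1263.904.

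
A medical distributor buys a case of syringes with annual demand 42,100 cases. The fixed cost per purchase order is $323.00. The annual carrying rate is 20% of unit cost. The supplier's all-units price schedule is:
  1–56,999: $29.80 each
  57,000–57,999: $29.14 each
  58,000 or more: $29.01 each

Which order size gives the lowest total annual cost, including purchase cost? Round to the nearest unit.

Holding cost per unit per year at price C is H = 0.20·C.
Evaluate total cost at each tier's feasible EOQ or, if the EOQ is below the tier, at the tier's minimum quantity.
EOQ at $29.80 = 2136.2 (feasible in tier 1): TC = 42,100×$29.80 + (42,100/2136.2)×323 + (2136.2/2)×0.20×$29.80 = $1,267,311.53.
EOQ at $29.14 = 2160.2 < 57000, so use break Q=57000: TC = 42,100×$29.14 + (42,100/57000.0)×323 + (57000.0/2)×0.20×$29.14 = $1,393,130.57.
EOQ at $29.01 = 2165.1 < 58000, so use break Q=58000: TC = 42,100×$29.01 + (42,100/58000.0)×323 + (58000.0/2)×0.20×$29.01 = $1,389,813.45.
Lowest total cost is $1,267,311.53 at Q = 2136.2.

Q* ≈ 2,136 cases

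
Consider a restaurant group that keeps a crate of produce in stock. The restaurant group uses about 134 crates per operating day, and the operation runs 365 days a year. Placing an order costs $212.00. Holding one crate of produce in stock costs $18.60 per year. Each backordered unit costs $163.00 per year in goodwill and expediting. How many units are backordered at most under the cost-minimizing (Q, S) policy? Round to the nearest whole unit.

S* ≈ 114 crates

Annual demand D = 134 × 365 = 48,910.
With planned backorders, Q* = √(2DS/H) · √((H+B)/B).
√(2DS/H) = √(2 × 48,910 × 212 / 18.6) = 1055.906.
√((H+B)/B) = √((18.6+163)/163) = 1.0555.
Q* ≈ 1114.524.
S* = Q* · H/(H+B) = 1114.524 × 18.6/181.6 ≈ 114.153.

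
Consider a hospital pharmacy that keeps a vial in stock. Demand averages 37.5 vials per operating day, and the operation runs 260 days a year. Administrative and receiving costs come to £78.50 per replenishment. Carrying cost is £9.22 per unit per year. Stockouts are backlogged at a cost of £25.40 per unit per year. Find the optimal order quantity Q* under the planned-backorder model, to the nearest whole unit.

Q* ≈ 476 vials

Annual demand D = 37.5 × 260 = 9,750.
With planned backorders, Q* = √(2DS/H) · √((H+B)/B).
√(2DS/H) = √(2 × 9,750 × 78.5 / 9.22) = 407.462.
√((H+B)/B) = √((9.22+25.4)/25.4) = 1.1675.
Q* ≈ 475.700.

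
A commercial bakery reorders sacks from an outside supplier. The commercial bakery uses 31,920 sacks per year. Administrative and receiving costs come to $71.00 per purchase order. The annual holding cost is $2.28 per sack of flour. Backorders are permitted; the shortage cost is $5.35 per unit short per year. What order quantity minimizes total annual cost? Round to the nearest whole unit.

With planned backorders, Q* = √(2DS/H) · √((H+B)/B).
√(2DS/H) = √(2 × 31,920 × 71 / 2.28) = 1409.965.
√((H+B)/B) = √((2.28+5.35)/5.35) = 1.1942.
Q* ≈ 1683.812.

Q* ≈ 1,684 sacks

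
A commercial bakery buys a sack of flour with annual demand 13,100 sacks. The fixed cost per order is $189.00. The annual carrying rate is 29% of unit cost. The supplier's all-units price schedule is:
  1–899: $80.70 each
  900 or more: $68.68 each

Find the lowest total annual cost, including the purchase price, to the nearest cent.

Holding cost per unit per year at price C is H = 0.29·C.
For each price level, check whether its EOQ is feasible; otherwise the best quantity at that price is the breakpoint.
EOQ at $80.70 = 460.0 (feasible in tier 1): TC = 13,100×$80.70 + (13,100/460.0)×189 + (460.0/2)×0.29×$80.70 = $1,067,935.08.
EOQ at $68.68 = 498.6 < 900, so use break Q=900: TC = 13,100×$68.68 + (13,100/900.0)×189 + (900.0/2)×0.29×$68.68 = $911,421.74.
Lowest total cost among the candidates is at Q = 900.0.

TC* ≈ $911,421.74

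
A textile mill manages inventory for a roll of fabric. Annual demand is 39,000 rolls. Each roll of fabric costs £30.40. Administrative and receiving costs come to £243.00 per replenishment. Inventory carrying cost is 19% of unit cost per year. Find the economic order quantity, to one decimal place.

Holding cost H = 0.19 × £30.40 = £5.7760 per unit per year.
EOQ = √(2DS / H) = √(2 × 39,000 × 243 / 5.776).
= √(18,954,000 / 5.776) = √3,281,509.6953 ≈ 1811.494.

Q* ≈ 1,811.5 rolls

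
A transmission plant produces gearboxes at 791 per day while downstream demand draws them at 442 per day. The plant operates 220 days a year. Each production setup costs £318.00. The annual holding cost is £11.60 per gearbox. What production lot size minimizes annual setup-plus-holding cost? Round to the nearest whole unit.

Q* ≈ 3,476 gearboxes

Annual demand D = 442 × 220 = 97,240.
Production build-up factor (1 − d/p) = 1 − 442/791 = 0.4412.
Q* = √(2DS / (H(1 − d/p))) = √(2 × 97,240 × 318 / (11.6 × 0.4412)).
= √(61,844,640 / 5.1181) ≈ 3476.142.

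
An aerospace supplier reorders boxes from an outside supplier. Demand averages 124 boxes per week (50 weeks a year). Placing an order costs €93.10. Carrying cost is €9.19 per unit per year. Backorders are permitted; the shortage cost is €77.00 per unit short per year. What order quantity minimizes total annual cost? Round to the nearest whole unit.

Q* ≈ 375 boxes

Annual demand D = 124 × 50 = 6,200.
With planned backorders, Q* = √(2DS/H) · √((H+B)/B).
√(2DS/H) = √(2 × 6,200 × 93.1 / 9.19) = 354.428.
√((H+B)/B) = √((9.19+77)/77) = 1.0580.
Q* ≈ 374.983.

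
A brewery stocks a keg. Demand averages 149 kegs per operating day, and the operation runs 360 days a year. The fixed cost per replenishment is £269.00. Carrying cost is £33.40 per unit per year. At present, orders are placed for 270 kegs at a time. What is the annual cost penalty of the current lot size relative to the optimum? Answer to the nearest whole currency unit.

Annual demand D = 149 × 360 = 53,640.
EOQ = √(2DS/H) = √(2 × 53,640 × 269 / 33.4) ≈ 929.53.
Cost at Q* = (D/Q*)S + (Q*/2)H = √(2DSH) ≈ £31,046.22.
Cost at Q = 270: (53,640/270)×269 + (270/2)×33.4 = £53,441.33 + £4,509.00 = £57,950.33.
Excess = £57,950.33 − £31,046.22 = £26,904.11.

Extra cost ≈ £26,904 per year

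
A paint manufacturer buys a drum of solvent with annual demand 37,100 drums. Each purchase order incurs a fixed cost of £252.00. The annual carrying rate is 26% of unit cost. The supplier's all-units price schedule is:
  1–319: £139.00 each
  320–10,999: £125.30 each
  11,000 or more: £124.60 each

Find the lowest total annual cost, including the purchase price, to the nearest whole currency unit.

Holding cost per unit per year at price C is H = 0.26·C.
For each price level, check whether its EOQ is feasible; otherwise the best quantity at that price is the breakpoint.
Tier 1 (£139.00): EOQ = 719.3 exceeds tier's upper bound 319, so this tier is dominated.
EOQ at £125.30 = 757.6 (feasible in tier 2): TC = 37,100×£125.30 + (37,100/757.6)×252 + (757.6/2)×0.26×£125.30 = £4,673,311.10.
EOQ at £124.60 = 759.7 < 11000, so use break Q=11000: TC = 37,100×£124.60 + (37,100/11000.0)×252 + (11000.0/2)×0.26×£124.60 = £4,801,687.93.
Lowest total cost among the candidates is at Q = 757.6.

TC* ≈ £4,673,311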